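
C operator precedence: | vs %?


'%' is multiplicative (level 10); '|' is bitwise OR (level 3)
Higher level binds tighter
'%' has higher precedence than '|'


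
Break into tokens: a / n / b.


Scan left to right, longest-match per lexeme
Tokens: ID(a), OP(/), ID(n), OP(/), ID(b)


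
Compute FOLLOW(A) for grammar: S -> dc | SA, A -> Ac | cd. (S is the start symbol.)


$ ∈ FOLLOW(S). For each A -> αBβ: add FIRST(β)\{ε} to FOLLOW(B); if β nullable, add FOLLOW(A).
FOLLOW(A) = {$, c}


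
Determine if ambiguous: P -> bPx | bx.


balanced b^n…x^n: each string has a unique parse
Unambiguous


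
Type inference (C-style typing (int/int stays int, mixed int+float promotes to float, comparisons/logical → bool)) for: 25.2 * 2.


Operand types: float * int
Rule: mixed int/float promotes to float; int/int stays int
Result type: float


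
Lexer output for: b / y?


Scan left to right, longest-match per lexeme
Tokens: ID(b), OP(/), ID(y)


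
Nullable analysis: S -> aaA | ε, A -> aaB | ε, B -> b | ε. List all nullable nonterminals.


A nonterminal is nullable iff some alternative derives ε (directly, or every symbol in it is nullable)
Nullable: {A, B, S}


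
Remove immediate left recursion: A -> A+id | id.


Left-recursive alternatives: A+id; non-recursive: id
Introduce A': A -> idA', A' -> +idA' | ε


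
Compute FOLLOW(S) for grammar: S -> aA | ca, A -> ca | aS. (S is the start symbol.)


$ ∈ FOLLOW(S). For each A -> αBβ: add FIRST(β)\{ε} to FOLLOW(B); if β nullable, add FOLLOW(A).
FOLLOW(S) = {$}


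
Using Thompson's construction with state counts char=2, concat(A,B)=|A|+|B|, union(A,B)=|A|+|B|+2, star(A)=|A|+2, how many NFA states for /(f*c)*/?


Syntax tree has 2 char leaf(s), 0 union(s), 2 star(s)
chars contribute 2×2 = 4; each union adds +2; each star adds +2
Total: 4 + 0 + 4 = 8 states


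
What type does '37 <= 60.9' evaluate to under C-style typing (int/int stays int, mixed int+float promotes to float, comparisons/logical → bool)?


Operand types: int <= float
Rule: comparison yields bool
Result type: bool


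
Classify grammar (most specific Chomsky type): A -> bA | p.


Right-linear: every RHS is a terminal or a terminal followed by one nonterminal
Classification: Type 3 (Regular)


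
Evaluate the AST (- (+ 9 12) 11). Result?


Evaluate inner: (+ 9 12) = 21
Evaluate root: (- 21 11) = 10
Result: 10


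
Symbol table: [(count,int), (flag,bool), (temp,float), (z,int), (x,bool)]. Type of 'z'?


Lookup 'z' → type int


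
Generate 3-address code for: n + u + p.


Break into single-operator statements:
t1 = n + u
t2 = t1 + p


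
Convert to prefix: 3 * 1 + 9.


left-to-right (same/higher precedence on left): tree is (+ (* 3 1) 9)
Prefix: + * 3 1 9


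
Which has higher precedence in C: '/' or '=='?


'/' is multiplicative (level 10); '==' is equality (level 6)
Higher level binds tighter
'/' has higher precedence than '=='


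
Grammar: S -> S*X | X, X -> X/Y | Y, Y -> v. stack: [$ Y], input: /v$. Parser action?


'Y' (not preceded by X/) is the handle for X -> Y
Action: reduce (X -> Y)


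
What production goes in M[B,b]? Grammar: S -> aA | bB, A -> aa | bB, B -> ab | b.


For [B, b]: 'b' ∈ FIRST(b)
Entry: B -> b


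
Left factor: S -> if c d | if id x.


Common prefix: 'if'
Factored: S -> if S', S' -> c d | id x


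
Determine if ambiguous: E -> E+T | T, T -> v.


precedence layered via separate nonterminal T: deterministic
Unambiguous


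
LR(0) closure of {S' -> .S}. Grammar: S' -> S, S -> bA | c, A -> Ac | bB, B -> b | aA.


Start: S' -> .S
For each item with dot before a nonterminal B, add B -> .γ for every B-production
Closure: [S' -> .S, S -> .bA, S -> .c]


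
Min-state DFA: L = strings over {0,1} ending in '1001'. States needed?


Track the longest suffix of input matching a prefix of '1001': 5 classes (prefixes of length 0..4)
Minimal DFA: 5 states


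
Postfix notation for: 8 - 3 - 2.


Left to right (same or higher precedence on left)
Postfix: 8 3 - 2 -


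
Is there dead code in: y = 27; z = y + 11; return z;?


y is read by z's definition; z is returned
No dead code


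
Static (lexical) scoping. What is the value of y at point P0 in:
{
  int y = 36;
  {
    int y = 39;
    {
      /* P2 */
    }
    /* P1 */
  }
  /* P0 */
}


y declared in the same block as P0
y = 36


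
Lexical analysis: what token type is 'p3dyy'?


Pattern: letter/underscore followed by alphanumerics, not a keyword
Type: IDENTIFIER


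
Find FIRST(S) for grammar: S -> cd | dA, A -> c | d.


Per alternative of S: FIRST(cd) = {c}; FIRST(dA) = {d}
FIRST(S) = {c, d}


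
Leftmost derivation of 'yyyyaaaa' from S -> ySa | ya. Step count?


Derivation: S => ySa => yySaa => yyySaaa => yyyyaaaa
Steps: 4


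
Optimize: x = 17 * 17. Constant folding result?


17 * 17 = 289 at compile time
Optimized: x = 289


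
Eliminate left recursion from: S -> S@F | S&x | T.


Left-recursive alternatives: S@F, S&x; non-recursive: T
Introduce S': S -> TS', S' -> @FS' | &xS' | ε


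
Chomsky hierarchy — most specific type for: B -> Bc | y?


Left-linear: every RHS is a terminal or one nonterminal followed by a terminal
Classification: Type 3 (Regular)


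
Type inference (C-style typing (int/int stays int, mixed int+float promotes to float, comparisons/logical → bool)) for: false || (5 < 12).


Operand types: bool || bool
Rule: logical operators take bool operands and yield bool
Result type: bool


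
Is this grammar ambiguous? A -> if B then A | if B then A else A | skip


dangling else: 'if B then if B then skip else skip' parses two ways
Ambiguous


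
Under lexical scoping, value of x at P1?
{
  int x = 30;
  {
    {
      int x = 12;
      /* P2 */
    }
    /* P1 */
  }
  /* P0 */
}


P1's block does not declare x; resolves to the enclosing declaration at depth 0
x = 30


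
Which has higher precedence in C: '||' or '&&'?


'&&' is logical AND (level 2); '||' is logical OR (level 1)
Higher level binds tighter
'&&' has higher precedence than '||'


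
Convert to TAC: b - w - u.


Break into single-operator statements:
t1 = b - w
t2 = t1 - u


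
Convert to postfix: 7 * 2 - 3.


Left to right (same or higher precedence on left)
Postfix: 7 2 * 3 -


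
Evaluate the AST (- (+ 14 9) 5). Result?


Evaluate inner: (+ 14 9) = 23
Evaluate root: (- 23 5) = 18
Result: 18


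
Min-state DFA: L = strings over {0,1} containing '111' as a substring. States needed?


KMP-style automaton: 3 progress states + 1 absorbing accept = 4
Minimal DFA: 4 states


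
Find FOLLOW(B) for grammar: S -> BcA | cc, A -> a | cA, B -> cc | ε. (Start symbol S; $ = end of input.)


$ ∈ FOLLOW(S). For each A -> αBβ: add FIRST(β)\{ε} to FOLLOW(B); if β nullable, add FOLLOW(A).
FOLLOW(B) = {c}


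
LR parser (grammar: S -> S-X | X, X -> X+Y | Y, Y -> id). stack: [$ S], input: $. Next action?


start symbol S on stack, input exhausted
Action: accept


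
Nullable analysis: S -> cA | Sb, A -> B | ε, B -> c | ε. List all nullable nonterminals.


A nonterminal is nullable iff some alternative derives ε (directly, or every symbol in it is nullable)
Nullable: {A, B}


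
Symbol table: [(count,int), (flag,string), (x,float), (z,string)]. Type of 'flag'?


Lookup 'flag' → type string


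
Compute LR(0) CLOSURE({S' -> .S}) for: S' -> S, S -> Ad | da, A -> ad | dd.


Start: S' -> .S
For each item with dot before a nonterminal B, add B -> .γ for every B-production
Closure: [S' -> .S, S -> .Ad, S -> .da, A -> .ad, A -> .dd]


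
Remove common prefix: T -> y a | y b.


Common prefix: 'y'
Factored: T -> y T', T' -> a | b


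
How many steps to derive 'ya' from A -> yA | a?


Derivation: A => yA => ya
Steps: 2


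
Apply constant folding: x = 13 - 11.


13 - 11 = 2 at compile time
Optimized: x = 2


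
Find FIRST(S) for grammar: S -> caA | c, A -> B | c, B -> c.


Per alternative of S: FIRST(caA) = {c}; FIRST(c) = {c}
FIRST(S) = {c}


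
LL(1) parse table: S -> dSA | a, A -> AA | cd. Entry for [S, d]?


For [S, d]: 'd' ∈ FIRST(dSA)
Entry: S -> dSA


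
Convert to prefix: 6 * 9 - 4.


left-to-right (same/higher precedence on left): tree is (- (* 6 9) 4)
Prefix: - * 6 9 4


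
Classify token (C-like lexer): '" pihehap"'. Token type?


Pattern: double-quoted sequence
Type: STRING_LITERAL


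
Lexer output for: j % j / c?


Scan left to right, longest-match per lexeme
Tokens: ID(j), OP(%), ID(j), OP(/), ID(c)


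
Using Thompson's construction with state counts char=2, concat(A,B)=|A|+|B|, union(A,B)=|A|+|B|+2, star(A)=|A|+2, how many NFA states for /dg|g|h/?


Syntax tree has 4 char leaf(s), 2 union(s), 0 star(s)
chars contribute 4×2 = 8; each union adds +2; each star adds +2
Total: 8 + 4 + 0 = 12 states


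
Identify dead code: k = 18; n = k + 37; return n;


k is read by n's definition; n is returned
No dead code


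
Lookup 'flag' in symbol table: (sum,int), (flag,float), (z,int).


Lookup 'flag' → type float


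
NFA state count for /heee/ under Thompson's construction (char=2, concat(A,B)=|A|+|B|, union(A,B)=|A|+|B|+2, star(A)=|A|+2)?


Syntax tree has 4 char leaf(s), 0 union(s), 0 star(s)
chars contribute 4×2 = 8; each union adds +2; each star adds +2
Total: 8 + 0 + 0 = 8 states


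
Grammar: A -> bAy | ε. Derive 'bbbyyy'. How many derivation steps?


Derivation: A => bAy => bbAyy => bbbAyyy => bbbyyy
Steps: 4


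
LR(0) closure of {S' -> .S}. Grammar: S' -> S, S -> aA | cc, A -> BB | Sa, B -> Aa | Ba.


Start: S' -> .S
For each item with dot before a nonterminal B, add B -> .γ for every B-production
Closure: [S' -> .S, S -> .aA, S -> .cc]


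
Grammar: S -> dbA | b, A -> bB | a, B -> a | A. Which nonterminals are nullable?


A nonterminal is nullable iff some alternative derives ε (directly, or every symbol in it is nullable)
Nullable: {}


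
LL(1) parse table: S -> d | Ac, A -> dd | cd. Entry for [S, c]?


For [S, c]: 'c' ∈ FIRST(Ac)
Entry: S -> Ac


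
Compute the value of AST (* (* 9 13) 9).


Evaluate inner: (* 9 13) = 117
Evaluate root: (* 117 9) = 1053
Result: 1053


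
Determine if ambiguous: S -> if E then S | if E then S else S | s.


dangling else: 'if E then if E then s else s' parses two ways
Ambiguous


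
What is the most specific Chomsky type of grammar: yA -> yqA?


LHS has context (more than one symbol) and |LHS| ≤ |RHS|
Classification: Type 1 (Context-Sensitive)


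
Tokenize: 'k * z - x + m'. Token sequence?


Scan left to right, longest-match per lexeme
Tokens: ID(k), OP(*), ID(z), OP(-), ID(x), OP(+), ID(m)


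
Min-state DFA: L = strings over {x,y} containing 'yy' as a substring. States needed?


KMP-style automaton: 2 progress states + 1 absorbing accept = 3
Minimal DFA: 3 states


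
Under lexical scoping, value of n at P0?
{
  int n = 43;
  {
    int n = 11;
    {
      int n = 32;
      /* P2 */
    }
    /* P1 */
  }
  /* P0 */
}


n declared in the same block as P0
n = 43


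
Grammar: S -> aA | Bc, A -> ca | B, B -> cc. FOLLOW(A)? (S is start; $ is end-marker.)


$ ∈ FOLLOW(S). For each A -> αBβ: add FIRST(β)\{ε} to FOLLOW(B); if β nullable, add FOLLOW(A).
FOLLOW(A) = {$}


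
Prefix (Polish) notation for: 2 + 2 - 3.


left-to-right (same/higher precedence on left): tree is (- (+ 2 2) 3)
Prefix: - + 2 2 3


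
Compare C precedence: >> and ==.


'>>' is shift (level 8); '==' is equality (level 6)
Higher level binds tighter
'>>' has higher precedence than '=='


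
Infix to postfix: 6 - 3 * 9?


* has higher precedence, evaluate 3*9 first
Postfix: 6 3 9 * -


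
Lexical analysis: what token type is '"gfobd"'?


Pattern: double-quoted sequence
Type: STRING_LITERAL


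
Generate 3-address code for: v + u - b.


Break into single-operator statements:
t1 = v + u
t2 = t1 - b


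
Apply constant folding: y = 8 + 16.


8 + 16 = 24 at compile time
Optimized: y = 24


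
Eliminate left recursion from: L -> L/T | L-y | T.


Left-recursive alternatives: L/T, L-y; non-recursive: T
Introduce L': L -> TL', L' -> /TL' | -yL' | ε


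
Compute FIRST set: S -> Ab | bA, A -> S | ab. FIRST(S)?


Per alternative of S: FIRST(Ab) = {a, b}; FIRST(bA) = {b}
FIRST(S) = {a, b}


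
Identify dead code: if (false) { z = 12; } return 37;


condition is constant false, so the whole block is unreachable
Dead: 'if (false) { z = 12; }'


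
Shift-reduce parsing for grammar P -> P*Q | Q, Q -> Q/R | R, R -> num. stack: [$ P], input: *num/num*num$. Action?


shift '*' to continue P -> P*Q
Action: shift


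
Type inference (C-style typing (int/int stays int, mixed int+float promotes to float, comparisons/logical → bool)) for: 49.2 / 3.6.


Operand types: float / float
Rule: mixed int/float promotes to float; int/int stays int
Result type: float


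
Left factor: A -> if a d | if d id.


Common prefix: 'if'
Factored: A -> if A', A' -> a d | d id


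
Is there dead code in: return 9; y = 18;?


statement follows a return and is unreachable
Dead: 'y = 18'


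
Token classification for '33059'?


Pattern: digits only
Type: INTEGER_LITERAL


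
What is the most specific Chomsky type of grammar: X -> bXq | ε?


Single nonterminal LHS, but b^n q^n is not regular
Classification: Type 2 (Context-Free)


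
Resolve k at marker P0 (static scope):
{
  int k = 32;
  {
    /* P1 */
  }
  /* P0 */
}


k declared in the same block as P0
k = 32


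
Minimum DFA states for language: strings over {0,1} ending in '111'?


Track the longest suffix of input matching a prefix of '111': 4 classes (prefixes of length 0..3)
Minimal DFA: 4 states


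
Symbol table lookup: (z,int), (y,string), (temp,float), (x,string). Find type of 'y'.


Lookup 'y' → type string


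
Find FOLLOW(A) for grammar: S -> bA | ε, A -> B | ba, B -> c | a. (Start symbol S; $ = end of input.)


$ ∈ FOLLOW(S). For each A -> αBβ: add FIRST(β)\{ε} to FOLLOW(B); if β nullable, add FOLLOW(A).
FOLLOW(A) = {$}


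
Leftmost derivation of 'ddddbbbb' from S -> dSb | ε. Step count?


Derivation: S => dSb => ddSbb => dddSbbb => ddddSbbbb => ddddbbbb
Steps: 5


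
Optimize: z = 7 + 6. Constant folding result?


7 + 6 = 13 at compile time
Optimized: z = 13


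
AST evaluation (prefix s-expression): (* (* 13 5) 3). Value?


Evaluate inner: (* 13 5) = 65
Evaluate root: (* 65 3) = 195
Result: 195


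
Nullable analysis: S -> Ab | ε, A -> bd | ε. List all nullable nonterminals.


A nonterminal is nullable iff some alternative derives ε (directly, or every symbol in it is nullable)
Nullable: {A, S}


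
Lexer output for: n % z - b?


Scan left to right, longest-match per lexeme
Tokens: ID(n), OP(%), ID(z), OP(-), ID(b)


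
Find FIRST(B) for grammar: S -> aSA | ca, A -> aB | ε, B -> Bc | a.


Per alternative of B: FIRST(Bc) = {a}; FIRST(a) = {a}
FIRST(B) = {a}


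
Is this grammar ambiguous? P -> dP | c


right-linear, alternatives start with distinct terminals 'd' vs 'c': unique leftmost derivation
Unambiguous


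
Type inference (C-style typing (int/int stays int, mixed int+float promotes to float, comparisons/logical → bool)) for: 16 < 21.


Operand types: int < int
Rule: comparison yields bool
Result type: bool


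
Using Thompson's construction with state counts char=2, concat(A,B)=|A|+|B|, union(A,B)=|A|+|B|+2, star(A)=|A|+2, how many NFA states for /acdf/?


Syntax tree has 4 char leaf(s), 0 union(s), 0 star(s)
chars contribute 4×2 = 8; each union adds +2; each star adds +2
Total: 8 + 0 + 0 = 8 states


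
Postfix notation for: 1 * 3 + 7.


Left to right (same or higher precedence on left)
Postfix: 1 3 * 7 +


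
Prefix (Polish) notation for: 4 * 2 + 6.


left-to-right (same/higher precedence on left): tree is (+ (* 4 2) 6)
Prefix: + * 4 2 6


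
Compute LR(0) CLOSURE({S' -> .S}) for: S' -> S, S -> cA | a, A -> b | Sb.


Start: S' -> .S
For each item with dot before a nonterminal B, add B -> .γ for every B-production
Closure: [S' -> .S, S -> .cA, S -> .a]


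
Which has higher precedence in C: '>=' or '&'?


'>=' is relational (level 7); '&' is bitwise AND (level 5)
Higher level binds tighter
'>=' has higher precedence than '&'


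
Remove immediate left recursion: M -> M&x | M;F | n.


Left-recursive alternatives: M&x, M;F; non-recursive: n
Introduce M': M -> nM', M' -> &xM' | ;FM' | ε


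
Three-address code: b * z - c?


Break into single-operator statements:
t1 = b * z
t2 = t1 - c


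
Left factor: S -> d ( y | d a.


Common prefix: 'd'
Factored: S -> d S', S' -> ( y | a


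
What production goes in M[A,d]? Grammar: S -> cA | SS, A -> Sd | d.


For [A, d]: 'd' ∈ FIRST(d)
Entry: A -> d


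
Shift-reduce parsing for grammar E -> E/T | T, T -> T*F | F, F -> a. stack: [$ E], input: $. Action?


start symbol E on stack, input exhausted
Action: accept


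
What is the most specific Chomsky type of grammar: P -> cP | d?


Right-linear: every RHS is a terminal or a terminal followed by one nonterminal
Classification: Type 3 (Regular)


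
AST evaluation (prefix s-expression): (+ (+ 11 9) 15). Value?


Evaluate inner: (+ 11 9) = 20
Evaluate root: (+ 20 15) = 35
Result: 35


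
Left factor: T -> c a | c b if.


Common prefix: 'c'
Factored: T -> c T', T' -> a | b if


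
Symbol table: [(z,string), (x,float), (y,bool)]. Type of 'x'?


Lookup 'x' → type float


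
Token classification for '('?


Pattern: delimiter/punctuation
Type: PUNCTUATION


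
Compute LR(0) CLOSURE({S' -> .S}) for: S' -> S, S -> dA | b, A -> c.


Start: S' -> .S
For each item with dot before a nonterminal B, add B -> .γ for every B-production
Closure: [S' -> .S, S -> .dA, S -> .b]


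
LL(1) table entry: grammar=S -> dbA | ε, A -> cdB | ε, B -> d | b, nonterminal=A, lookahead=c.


For [A, c]: 'c' ∈ FIRST(cdB)
Entry: A -> cdB


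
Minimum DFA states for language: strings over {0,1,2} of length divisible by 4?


Track length mod 4: states 0..3, accept at 0
Minimal DFA: 4 states


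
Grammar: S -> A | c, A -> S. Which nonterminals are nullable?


A nonterminal is nullable iff some alternative derives ε (directly, or every symbol in it is nullable)
Nullable: {}


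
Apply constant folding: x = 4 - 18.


4 - 18 = -14 at compile time
Optimized: x = -14


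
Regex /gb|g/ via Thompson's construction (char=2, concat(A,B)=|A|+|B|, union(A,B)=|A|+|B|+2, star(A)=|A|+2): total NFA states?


Syntax tree has 3 char leaf(s), 1 union(s), 0 star(s)
chars contribute 3×2 = 6; each union adds +2; each star adds +2
Total: 6 + 2 + 0 = 8 states


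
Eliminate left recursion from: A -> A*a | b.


Left-recursive alternatives: A*a; non-recursive: b
Introduce A': A -> bA', A' -> *aA' | ε


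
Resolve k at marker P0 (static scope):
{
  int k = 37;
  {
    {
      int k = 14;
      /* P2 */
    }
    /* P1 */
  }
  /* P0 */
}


k declared in the same block as P0
k = 37


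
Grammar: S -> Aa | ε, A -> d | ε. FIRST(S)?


Per alternative of S: FIRST(Aa) = {a, d}; FIRST(ε) = {ε}
FIRST(S) = {a, d, ε}


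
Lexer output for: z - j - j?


Scan left to right, longest-match per lexeme
Tokens: ID(z), OP(-), ID(j), OP(-), ID(j)


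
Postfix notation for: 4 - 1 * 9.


* has higher precedence, evaluate 1*9 first
Postfix: 4 1 9 * -


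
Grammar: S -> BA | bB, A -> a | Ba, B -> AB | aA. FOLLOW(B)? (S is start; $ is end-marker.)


$ ∈ FOLLOW(S). For each A -> αBβ: add FIRST(β)\{ε} to FOLLOW(B); if β nullable, add FOLLOW(A).
FOLLOW(B) = {$, a}


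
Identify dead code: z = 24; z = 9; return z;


first assignment to z is overwritten before any read
Dead: 'z = 24'


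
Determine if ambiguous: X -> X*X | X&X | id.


'id*id&id' has two parse trees (no precedence encoded between * and &)
Ambiguous


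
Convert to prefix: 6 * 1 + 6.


left-to-right (same/higher precedence on left): tree is (+ (* 6 1) 6)
Prefix: + * 6 1 6


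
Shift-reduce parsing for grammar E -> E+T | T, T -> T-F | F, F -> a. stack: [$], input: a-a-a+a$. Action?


no handle on stack; shift 'a'
Action: shift


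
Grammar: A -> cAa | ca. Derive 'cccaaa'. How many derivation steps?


Derivation: A => cAa => ccAaa => cccaaa
Steps: 3


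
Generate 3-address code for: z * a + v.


Break into single-operator statements:
t1 = z * a
t2 = t1 + v


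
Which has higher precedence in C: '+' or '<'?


'+' is additive (level 9); '<' is relational (level 7)
Higher level binds tighter
'+' has higher precedence than '<'


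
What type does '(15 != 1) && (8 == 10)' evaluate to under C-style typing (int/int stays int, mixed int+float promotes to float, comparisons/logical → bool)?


Operand types: bool && bool
Rule: logical operators take bool operands and yield bool
Result type: bool


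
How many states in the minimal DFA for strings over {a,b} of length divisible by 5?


Track length mod 5: states 0..4, accept at 0
Minimal DFA: 5 states


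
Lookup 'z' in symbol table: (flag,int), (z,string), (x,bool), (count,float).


Lookup 'z' → type string


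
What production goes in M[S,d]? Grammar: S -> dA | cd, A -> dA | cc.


For [S, d]: 'd' ∈ FIRST(dA)
Entry: S -> dA


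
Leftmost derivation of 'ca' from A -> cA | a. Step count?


Derivation: A => cA => ca
Steps: 2


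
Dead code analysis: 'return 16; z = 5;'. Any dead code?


statement follows a return and is unreachable
Dead: 'z = 5'


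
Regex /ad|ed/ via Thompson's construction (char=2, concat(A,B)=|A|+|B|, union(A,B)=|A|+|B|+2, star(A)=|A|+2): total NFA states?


Syntax tree has 4 char leaf(s), 1 union(s), 0 star(s)
chars contribute 4×2 = 8; each union adds +2; each star adds +2
Total: 8 + 2 + 0 = 10 states


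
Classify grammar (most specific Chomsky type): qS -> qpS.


LHS has context (more than one symbol) and |LHS| ≤ |RHS|
Classification: Type 1 (Context-Sensitive)


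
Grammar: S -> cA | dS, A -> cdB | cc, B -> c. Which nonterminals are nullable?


A nonterminal is nullable iff some alternative derives ε (directly, or every symbol in it is nullable)
Nullable: {}


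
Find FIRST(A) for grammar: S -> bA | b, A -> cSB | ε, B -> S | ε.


Per alternative of A: FIRST(cSB) = {c}; FIRST(ε) = {ε}
FIRST(A) = {c, ε}


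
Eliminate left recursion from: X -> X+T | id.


Left-recursive alternatives: X+T; non-recursive: id
Introduce X': X -> idX', X' -> +TX' | ε


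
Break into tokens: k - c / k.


Scan left to right, longest-match per lexeme
Tokens: ID(k), OP(-), ID(c), OP(/), ID(k)


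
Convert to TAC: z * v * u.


Break into single-operator statements:
t1 = z * v
t2 = t1 * u


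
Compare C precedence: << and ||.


'<<' is shift (level 8); '||' is logical OR (level 1)
Higher level binds tighter
'<<' has higher precedence than '||'


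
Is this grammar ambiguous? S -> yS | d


right-linear, alternatives start with distinct terminals 'y' vs 'd': unique leftmost derivation
Unambiguous


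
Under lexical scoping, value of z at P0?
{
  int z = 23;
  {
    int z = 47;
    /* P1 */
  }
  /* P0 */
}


z declared in the same block as P0
z = 23


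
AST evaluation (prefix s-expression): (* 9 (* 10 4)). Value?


Evaluate inner: (* 10 4) = 40
Evaluate root: (* 9 40) = 360
Result: 360


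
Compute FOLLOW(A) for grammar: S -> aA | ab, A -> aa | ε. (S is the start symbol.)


$ ∈ FOLLOW(S). For each A -> αBβ: add FIRST(β)\{ε} to FOLLOW(B); if β nullable, add FOLLOW(A).
FOLLOW(A) = {$}


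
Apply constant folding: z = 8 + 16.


8 + 16 = 24 at compile time
Optimized: z = 24


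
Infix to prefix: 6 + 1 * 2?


'*' binds tighter: tree is (+ 6 (* 1 2))
Prefix: + 6 * 1 2


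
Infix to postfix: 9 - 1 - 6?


Left to right (same or higher precedence on left)
Postfix: 9 1 - 6 -


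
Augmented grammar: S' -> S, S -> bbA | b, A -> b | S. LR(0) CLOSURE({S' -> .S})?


Start: S' -> .S
For each item with dot before a nonterminal B, add B -> .γ for every B-production
Closure: [S' -> .S, S -> .bbA, S -> .b]


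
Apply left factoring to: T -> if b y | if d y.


Common prefix: 'if'
Factored: T -> if T', T' -> b y | d y


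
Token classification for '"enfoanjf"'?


Pattern: double-quoted sequence
Type: STRING_LITERAL


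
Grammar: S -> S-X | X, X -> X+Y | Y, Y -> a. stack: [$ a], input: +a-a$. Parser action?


'a' on top is the handle for Y -> a
Action: reduce (Y -> a)


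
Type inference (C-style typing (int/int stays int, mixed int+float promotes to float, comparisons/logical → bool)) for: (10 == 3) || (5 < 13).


Operand types: bool || bool
Rule: logical operators take bool operands and yield bool
Result type: bool


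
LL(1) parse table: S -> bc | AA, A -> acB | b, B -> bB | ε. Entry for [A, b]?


For [A, b]: 'b' ∈ FIRST(b)
Entry: A -> b


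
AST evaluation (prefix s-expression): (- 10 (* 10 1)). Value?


Evaluate inner: (* 10 1) = 10
Evaluate root: (- 10 10) = 0
Result: 0


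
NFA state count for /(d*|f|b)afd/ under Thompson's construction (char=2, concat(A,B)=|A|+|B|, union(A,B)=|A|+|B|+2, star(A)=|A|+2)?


Syntax tree has 6 char leaf(s), 2 union(s), 1 star(s)
chars contribute 6×2 = 12; each union adds +2; each star adds +2
Total: 12 + 4 + 2 = 18 states


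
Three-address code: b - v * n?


Break into single-operator statements:
t1 = v * n
t2 = b - t1


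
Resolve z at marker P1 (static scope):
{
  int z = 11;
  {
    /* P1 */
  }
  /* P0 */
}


P1's block does not declare z; resolves to the enclosing declaration at depth 0
z = 11


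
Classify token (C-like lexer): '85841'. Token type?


Pattern: digits only
Type: INTEGER_LITERAL


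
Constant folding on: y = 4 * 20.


4 * 20 = 80 at compile time
Optimized: y = 80


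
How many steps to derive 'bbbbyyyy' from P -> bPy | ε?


Derivation: P => bPy => bbPyy => bbbPyyy => bbbbPyyyy => bbbbyyyy
Steps: 5


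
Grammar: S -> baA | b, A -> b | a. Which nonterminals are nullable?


A nonterminal is nullable iff some alternative derives ε (directly, or every symbol in it is nullable)
Nullable: {}


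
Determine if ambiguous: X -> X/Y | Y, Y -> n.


precedence layered via separate nonterminal Y: deterministic
Unambiguous


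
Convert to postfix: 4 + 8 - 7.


Left to right (same or higher precedence on left)
Postfix: 4 8 + 7 -


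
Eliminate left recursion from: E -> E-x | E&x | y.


Left-recursive alternatives: E-x, E&x; non-recursive: y
Introduce E': E -> yE', E' -> -xE' | &xE' | ε


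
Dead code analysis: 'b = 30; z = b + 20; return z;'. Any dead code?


b is read by z's definition; z is returned
No dead code


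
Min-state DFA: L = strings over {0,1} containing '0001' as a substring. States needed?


KMP-style automaton: 4 progress states + 1 absorbing accept = 5
Minimal DFA: 5 states


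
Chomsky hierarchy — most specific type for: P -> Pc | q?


Left-linear: every RHS is a terminal or one nonterminal followed by a terminal
Classification: Type 3 (Regular)


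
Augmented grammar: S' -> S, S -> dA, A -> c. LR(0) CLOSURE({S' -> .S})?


Start: S' -> .S
For each item with dot before a nonterminal B, add B -> .γ for every B-production
Closure: [S' -> .S, S -> .dA]


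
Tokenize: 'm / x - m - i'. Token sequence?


Scan left to right, longest-match per lexeme
Tokens: ID(m), OP(/), ID(x), OP(-), ID(m), OP(-), ID(i)


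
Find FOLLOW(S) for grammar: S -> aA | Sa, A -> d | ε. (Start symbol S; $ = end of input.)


$ ∈ FOLLOW(S). For each A -> αBβ: add FIRST(β)\{ε} to FOLLOW(B); if β nullable, add FOLLOW(A).
FOLLOW(S) = {$, a}


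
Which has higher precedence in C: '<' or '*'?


'*' is multiplicative (level 10); '<' is relational (level 7)
Higher level binds tighter
'*' has higher precedence than '<'


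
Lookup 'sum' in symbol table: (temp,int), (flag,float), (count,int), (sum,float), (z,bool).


Lookup 'sum' → type float


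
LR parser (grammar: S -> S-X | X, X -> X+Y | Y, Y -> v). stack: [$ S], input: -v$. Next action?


shift '-' to continue S -> S-X
Action: shift


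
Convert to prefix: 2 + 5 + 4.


left-to-right (same/higher precedence on left): tree is (+ (+ 2 5) 4)
Prefix: + + 2 5 4


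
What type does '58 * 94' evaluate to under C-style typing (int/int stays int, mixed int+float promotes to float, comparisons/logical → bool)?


Operand types: int * int
Rule: mixed int/float promotes to float; int/int stays int
Result type: int


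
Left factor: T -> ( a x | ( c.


Common prefix: '('
Factored: T -> ( T', T' -> a x | c


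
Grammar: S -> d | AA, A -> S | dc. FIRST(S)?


Per alternative of S: FIRST(d) = {d}; FIRST(AA) = {d}
FIRST(S) = {d}


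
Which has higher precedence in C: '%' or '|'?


'%' is multiplicative (level 10); '|' is bitwise OR (level 3)
Higher level binds tighter
'%' has higher precedence than '|'


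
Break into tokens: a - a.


Scan left to right, longest-match per lexeme
Tokens: ID(a), OP(-), ID(a)


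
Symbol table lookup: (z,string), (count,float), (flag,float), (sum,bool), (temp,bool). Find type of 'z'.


Lookup 'z' → type string


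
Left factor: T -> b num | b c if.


Common prefix: 'b'
Factored: T -> b T', T' -> num | c if


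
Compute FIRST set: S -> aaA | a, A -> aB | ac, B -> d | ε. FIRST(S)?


Per alternative of S: FIRST(aaA) = {a}; FIRST(a) = {a}
FIRST(S) = {a}


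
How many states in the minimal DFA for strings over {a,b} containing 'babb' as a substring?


KMP-style automaton: 4 progress states + 1 absorbing accept = 5
Minimal DFA: 5 states


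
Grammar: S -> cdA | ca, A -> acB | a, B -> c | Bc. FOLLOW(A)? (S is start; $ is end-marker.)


$ ∈ FOLLOW(S). For each A -> αBβ: add FIRST(β)\{ε} to FOLLOW(B); if β nullable, add FOLLOW(A).
FOLLOW(A) = {$}


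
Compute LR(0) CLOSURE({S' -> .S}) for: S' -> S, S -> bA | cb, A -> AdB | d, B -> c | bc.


Start: S' -> .S
For each item with dot before a nonterminal B, add B -> .γ for every B-production
Closure: [S' -> .S, S -> .bA, S -> .cb]


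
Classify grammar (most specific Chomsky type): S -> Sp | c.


Left-linear: every RHS is a terminal or one nonterminal followed by a terminal
Classification: Type 3 (Regular)


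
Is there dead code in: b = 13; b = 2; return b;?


first assignment to b is overwritten before any read
Dead: 'b = 13'


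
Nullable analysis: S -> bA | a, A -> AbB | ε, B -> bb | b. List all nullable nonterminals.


A nonterminal is nullable iff some alternative derives ε (directly, or every symbol in it is nullable)
Nullable: {A}


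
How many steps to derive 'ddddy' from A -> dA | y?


Derivation: A => dA => ddA => dddA => ddddA => ddddy
Steps: 5


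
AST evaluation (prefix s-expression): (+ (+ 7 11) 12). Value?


Evaluate inner: (+ 7 11) = 18
Evaluate root: (+ 18 12) = 30
Result: 30


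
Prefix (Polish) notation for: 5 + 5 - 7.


left-to-right (same/higher precedence on left): tree is (- (+ 5 5) 7)
Prefix: - + 5 5 7


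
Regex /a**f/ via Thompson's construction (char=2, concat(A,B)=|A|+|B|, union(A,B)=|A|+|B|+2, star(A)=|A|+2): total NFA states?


Syntax tree has 2 char leaf(s), 0 union(s), 2 star(s)
chars contribute 2×2 = 4; each union adds +2; each star adds +2
Total: 4 + 0 + 4 = 8 states


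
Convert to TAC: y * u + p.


Break into single-operator statements:
t1 = y * u
t2 = t1 + p


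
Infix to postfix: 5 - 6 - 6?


Left to right (same or higher precedence on left)
Postfix: 5 6 - 6 -


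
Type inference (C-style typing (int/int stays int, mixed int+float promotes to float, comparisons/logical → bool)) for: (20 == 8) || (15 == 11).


Operand types: bool || bool
Rule: logical operators take bool operands and yield bool
Result type: bool


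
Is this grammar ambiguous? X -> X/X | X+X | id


'id/id+id' has two parse trees (no precedence encoded between / and +)
Ambiguous


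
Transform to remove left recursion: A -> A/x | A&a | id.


Left-recursive alternatives: A/x, A&a; non-recursive: id
Introduce A': A -> idA', A' -> /xA' | &aA' | ε


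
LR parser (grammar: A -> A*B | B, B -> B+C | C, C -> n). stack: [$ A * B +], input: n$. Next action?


no handle; shift 'n'
Action: shift


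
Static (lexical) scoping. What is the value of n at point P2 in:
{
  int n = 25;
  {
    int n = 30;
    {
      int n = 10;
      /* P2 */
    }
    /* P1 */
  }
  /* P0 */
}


n declared in the same block as P2
n = 10


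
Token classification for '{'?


Pattern: delimiter/punctuation
Type: PUNCTUATION


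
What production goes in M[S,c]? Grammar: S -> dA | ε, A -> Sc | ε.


For [S, c]: ε is nullable and 'c' ∈ FOLLOW(S)
Entry: S -> ε


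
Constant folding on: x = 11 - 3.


11 - 3 = 8 at compile time
Optimized: x = 8


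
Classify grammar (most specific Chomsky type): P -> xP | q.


Right-linear: every RHS is a terminal or a terminal followed by one nonterminal
Classification: Type 3 (Regular)


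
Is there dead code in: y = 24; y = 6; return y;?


first assignment to y is overwritten before any read
Dead: 'y = 24'


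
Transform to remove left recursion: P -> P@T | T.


Left-recursive alternatives: P@T; non-recursive: T
Introduce P': P -> TP', P' -> @TP' | ε


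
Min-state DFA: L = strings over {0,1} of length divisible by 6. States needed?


Track length mod 6: states 0..5, accept at 0
Minimal DFA: 6 states


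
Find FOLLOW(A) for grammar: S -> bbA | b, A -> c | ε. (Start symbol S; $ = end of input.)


$ ∈ FOLLOW(S). For each A -> αBβ: add FIRST(β)\{ε} to FOLLOW(B); if β nullable, add FOLLOW(A).
FOLLOW(A) = {$}


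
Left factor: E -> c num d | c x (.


Common prefix: 'c'
Factored: E -> c E', E' -> num d | x (


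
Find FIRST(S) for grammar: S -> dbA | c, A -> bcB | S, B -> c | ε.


Per alternative of S: FIRST(dbA) = {d}; FIRST(c) = {c}
FIRST(S) = {c, d}


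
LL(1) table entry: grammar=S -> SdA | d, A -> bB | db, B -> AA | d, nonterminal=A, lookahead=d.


For [A, d]: 'd' ∈ FIRST(db)
Entry: A -> db


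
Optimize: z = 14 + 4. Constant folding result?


14 + 4 = 18 at compile time
Optimized: z = 18


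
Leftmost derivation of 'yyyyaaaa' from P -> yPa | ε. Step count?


Derivation: P => yPa => yyPaa => yyyPaaa => yyyyPaaaa => yyyyaaaa
Steps: 5


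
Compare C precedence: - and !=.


'-' is additive (level 9); '!=' is equality (level 6)
Higher level binds tighter
'-' has higher precedence than '!='


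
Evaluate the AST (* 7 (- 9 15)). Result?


Evaluate inner: (- 9 15) = -6
Evaluate root: (* 7 -6) = -42
Result: -42


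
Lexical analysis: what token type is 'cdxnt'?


Pattern: letter/underscore followed by alphanumerics, not a keyword
Type: IDENTIFIER


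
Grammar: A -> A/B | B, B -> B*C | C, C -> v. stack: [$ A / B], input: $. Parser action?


handle 'A/B' on top; lookahead ∈ FOLLOW(A) = {/, $}
Action: reduce (A -> A/B)


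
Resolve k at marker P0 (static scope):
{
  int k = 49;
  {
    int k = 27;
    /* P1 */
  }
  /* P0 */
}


k declared in the same block as P0
k = 49


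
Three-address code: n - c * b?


Break into single-operator statements:
t1 = c * b
t2 = n - t1


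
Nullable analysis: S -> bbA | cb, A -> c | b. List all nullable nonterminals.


A nonterminal is nullable iff some alternative derives ε (directly, or every symbol in it is nullable)
Nullable: {}


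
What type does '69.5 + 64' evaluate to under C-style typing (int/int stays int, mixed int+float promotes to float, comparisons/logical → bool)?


Operand types: float + int
Rule: mixed int/float promotes to float; int/int stays int
Result type: float


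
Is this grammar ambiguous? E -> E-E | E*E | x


'x-x*x' has two parse trees (no precedence encoded between - and *)
Ambiguous


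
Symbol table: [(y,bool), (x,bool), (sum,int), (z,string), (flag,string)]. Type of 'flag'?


Lookup 'flag' → type string


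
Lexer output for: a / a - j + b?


Scan left to right, longest-match per lexeme
Tokens: ID(a), OP(/), ID(a), OP(-), ID(j), OP(+), ID(b)


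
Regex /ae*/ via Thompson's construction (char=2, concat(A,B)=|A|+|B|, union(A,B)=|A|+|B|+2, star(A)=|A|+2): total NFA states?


Syntax tree has 2 char leaf(s), 0 union(s), 1 star(s)
chars contribute 2×2 = 4; each union adds +2; each star adds +2
Total: 4 + 0 + 2 = 6 states


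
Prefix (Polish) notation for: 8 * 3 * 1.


left-to-right (same/higher precedence on left): tree is (* (* 8 3) 1)
Prefix: * * 8 3 1


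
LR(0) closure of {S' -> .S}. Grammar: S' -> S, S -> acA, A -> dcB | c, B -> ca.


Start: S' -> .S
For each item with dot before a nonterminal B, add B -> .γ for every B-production
Closure: [S' -> .S, S -> .acA]


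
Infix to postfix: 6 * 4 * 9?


Left to right (same or higher precedence on left)
Postfix: 6 4 * 9 *


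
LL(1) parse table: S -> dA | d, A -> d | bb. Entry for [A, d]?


For [A, d]: 'd' ∈ FIRST(d)
Entry: A -> d


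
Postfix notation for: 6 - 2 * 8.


* has higher precedence, evaluate 2*8 first
Postfix: 6 2 8 * -


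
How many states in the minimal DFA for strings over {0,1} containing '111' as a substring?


KMP-style automaton: 3 progress states + 1 absorbing accept = 4
Minimal DFA: 4 states


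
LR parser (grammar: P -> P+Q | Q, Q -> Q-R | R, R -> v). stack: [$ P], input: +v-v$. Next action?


shift '+' to continue P -> P+Q
Action: shift


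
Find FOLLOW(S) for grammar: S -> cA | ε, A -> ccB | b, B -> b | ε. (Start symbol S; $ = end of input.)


$ ∈ FOLLOW(S). For each A -> αBβ: add FIRST(β)\{ε} to FOLLOW(B); if β nullable, add FOLLOW(A).
FOLLOW(S) = {$}


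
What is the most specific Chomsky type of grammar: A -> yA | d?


Right-linear: every RHS is a terminal or a terminal followed by one nonterminal
Classification: Type 3 (Regular)


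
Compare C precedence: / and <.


'/' is multiplicative (level 10); '<' is relational (level 7)
Higher level binds tighter
'/' has higher precedence than '<'


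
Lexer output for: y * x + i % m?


Scan left to right, longest-match per lexeme
Tokens: ID(y), OP(*), ID(x), OP(+), ID(i), OP(%), ID(m)


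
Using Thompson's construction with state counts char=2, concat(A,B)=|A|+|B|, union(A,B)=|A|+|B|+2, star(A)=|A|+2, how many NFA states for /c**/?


Syntax tree has 1 char leaf(s), 0 union(s), 2 star(s)
chars contribute 1×2 = 2; each union adds +2; each star adds +2
Total: 2 + 0 + 4 = 6 states


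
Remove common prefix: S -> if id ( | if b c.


Common prefix: 'if'
Factored: S -> if S', S' -> id ( | b c


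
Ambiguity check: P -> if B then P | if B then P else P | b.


dangling else: 'if B then if B then b else b' parses two ways
Ambiguous


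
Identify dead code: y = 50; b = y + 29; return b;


y is read by b's definition; b is returned
No dead code


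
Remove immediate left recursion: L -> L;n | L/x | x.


Left-recursive alternatives: L;n, L/x; non-recursive: x
Introduce L': L -> xL', L' -> ;nL' | /xL' | ε
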